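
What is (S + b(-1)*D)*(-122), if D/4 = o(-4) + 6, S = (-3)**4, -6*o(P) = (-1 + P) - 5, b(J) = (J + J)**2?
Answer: -74542/3 ≈ -24847.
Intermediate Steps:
b(J) = 4*J**2 (b(J) = (2*J)**2 = 4*J**2)
o(P) = 1 - P/6 (o(P) = -((-1 + P) - 5)/6 = -(-6 + P)/6 = 1 - P/6)
S = 81
D = 92/3 (D = 4*((1 - 1/6*(-4)) + 6) = 4*((1 + 2/3) + 6) = 4*(5/3 + 6) = 4*(23/3) = 92/3 ≈ 30.667)
(S + b(-1)*D)*(-122) = (81 + (4*(-1)**2)*(92/3))*(-122) = (81 + (4*1)*(92/3))*(-122) = (81 + 4*(92/3))*(-122) = (81 + 368/3)*(-122) = (611/3)*(-122) = -74542/3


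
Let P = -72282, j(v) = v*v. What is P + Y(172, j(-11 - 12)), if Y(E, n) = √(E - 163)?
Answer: -72279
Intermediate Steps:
j(v) = v²
Y(E, n) = √(-163 + E)
P + Y(172, j(-11 - 12)) = -72282 + √(-163 + 172) = -72282 + √9 = -72282 + 3 = -72279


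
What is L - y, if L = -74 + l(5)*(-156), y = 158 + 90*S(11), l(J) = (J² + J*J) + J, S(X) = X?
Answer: -9802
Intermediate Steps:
l(J) = J + 2*J² (l(J) = (J² + J²) + J = 2*J² + J = J + 2*J²)
y = 1148 (y = 158 + 90*11 = 158 + 990 = 1148)
L = -8654 (L = -74 + (5*(1 + 2*5))*(-156) = -74 + (5*(1 + 10))*(-156) = -74 + (5*11)*(-156) = -74 + 55*(-156) = -74 - 8580 = -8654)
L - y = -8654 - 1*1148 = -8654 - 1148 = -9802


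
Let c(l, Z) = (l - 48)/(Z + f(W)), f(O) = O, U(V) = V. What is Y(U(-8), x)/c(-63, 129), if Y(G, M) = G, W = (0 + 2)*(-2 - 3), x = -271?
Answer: 952/111 ≈ 8.5766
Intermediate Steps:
W = -10 (W = 2*(-5) = -10)
c(l, Z) = (-48 + l)/(-10 + Z) (c(l, Z) = (l - 48)/(Z - 10) = (-48 + l)/(-10 + Z))
Y(U(-8), x)/c(-63, 129) = -8*(-10 + 129)/(-48 - 63) = -8/(-111/119) = -8*(-119/111) = 952/111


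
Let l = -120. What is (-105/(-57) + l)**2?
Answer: 5040025/361 ≈ 13961.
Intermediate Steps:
(-105/(-57) + l)**2 = (-105/(-57) - 120)**2 = (-105*(-1/57) - 120)**2 = (35/19 - 120)**2 = (-2245/19)**2 = 5040025/361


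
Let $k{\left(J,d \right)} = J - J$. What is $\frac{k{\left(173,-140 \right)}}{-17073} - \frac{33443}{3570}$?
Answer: $- \frac{33443}{3570} \approx -9.3678$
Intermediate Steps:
$k{\left(J,d \right)} = 0$
$\frac{k{\left(173,-140 \right)}}{-17073} - \frac{33443}{3570} = \frac{0}{-17073} - \frac{33443}{3570} = 0 \left(- \frac{1}{17073}\right) - \frac{33443}{3570} = 0 - \frac{33443}{3570} = - \frac{33443}{3570}$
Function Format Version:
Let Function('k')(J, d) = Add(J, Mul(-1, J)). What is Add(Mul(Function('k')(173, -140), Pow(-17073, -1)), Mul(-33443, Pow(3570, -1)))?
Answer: Rational(-33443, 3570) ≈ -9.3678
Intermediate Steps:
Function('k')(J, d) = 0
Add(Mul(Function('k')(173, -140), Pow(-17073, -1)), Mul(-33443, Pow(3570, -1))) = Add(Mul(0, Pow(-17073, -1)), Mul(-33443, Pow(3570, -1))) = Add(Mul(0, Rational(-1, 17073)), Mul(-33443, Rational(1, 3570))) = Add(0, Rational(-33443, 3570)) = Rational(-33443, 3570)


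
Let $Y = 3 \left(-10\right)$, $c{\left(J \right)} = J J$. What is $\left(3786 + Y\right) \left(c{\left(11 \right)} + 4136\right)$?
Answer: $15989292$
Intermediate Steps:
$c{\left(J \right)} = J^{2}$
$Y = -30$
$\left(3786 + Y\right) \left(c{\left(11 \right)} + 4136\right) = \left(3786 - 30\right) \left(11^{2} + 4136\right) = 3756 \left(121 + 4136\right) = 3756 \cdot 4257 = 15989292$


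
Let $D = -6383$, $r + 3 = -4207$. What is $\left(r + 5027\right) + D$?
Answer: $-5566$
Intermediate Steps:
$r = -4210$ ($r = -3 - 4207 = -4210$)
$\left(r + 5027\right) + D = \left(-4210 + 5027\right) - 6383 = 817 - 6383 = -5566$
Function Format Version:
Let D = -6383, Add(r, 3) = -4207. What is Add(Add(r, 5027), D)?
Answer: -5566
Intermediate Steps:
r = -4210 (r = Add(-3, -4207) = -4210)
Add(Add(r, 5027), D) = Add(Add(-4210, 5027), -6383) = Add(817, -6383) = -5566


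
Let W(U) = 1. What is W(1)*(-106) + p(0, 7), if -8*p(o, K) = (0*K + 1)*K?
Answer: -855/8 ≈ -106.88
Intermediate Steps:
p(o, K) = -K/8 (p(o, K) = -(0*K + 1)*K/8 = -(0 + 1)*K/8 = -K/8)
W(1)*(-106) + p(0, 7) = 1*(-106) - ⅛*7 = -106 - 7/8 = -855/8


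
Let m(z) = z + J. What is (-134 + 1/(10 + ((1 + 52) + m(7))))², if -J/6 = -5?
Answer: 179533201/10000 ≈ 17953.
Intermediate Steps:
J = 30 (J = -6*(-5) = 30)
m(z) = 30 + z (m(z) = z + 30 = 30 + z)
(-134 + 1/(10 + ((1 + 52) + m(7))))² = (-134 + 1/(10 + ((1 + 52) + (30 + 7))))² = (-134 + 1/(10 + (53 + 37)))² = (-134 + 1/(10 + 90))² = (-134 + 1/100)² = (-13399/100)² = 179533201/10000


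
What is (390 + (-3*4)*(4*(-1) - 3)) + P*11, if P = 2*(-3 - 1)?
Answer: 386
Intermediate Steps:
P = -8 (P = 2*(-4) = -8)
(390 + (-3*4)*(4*(-1) - 3)) + P*11 = (390 + (-3*4)*(4*(-1) - 3)) - 8*11 = (390 - 12*(-4 - 3)) - 88 = (390 - 12*(-7)) - 88 = (390 + 84) - 88 = 474 - 88 = 386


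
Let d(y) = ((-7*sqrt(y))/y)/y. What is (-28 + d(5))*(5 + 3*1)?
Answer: -224 - 56*sqrt(5)/25 ≈ -229.01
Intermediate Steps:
d(y) = -7/y**(3/2) (d(y) = (-7/sqrt(y))/y = -7/y**(3/2))
(-28 + d(5))*(5 + 3*1) = (-28 - 7*sqrt(5)/25)*(5 + 3*1) = (-28 - 7*sqrt(5)/25)*(5 + 3) = (-28 - 7*sqrt(5)/25)*8 = -224 - 56*sqrt(5)/25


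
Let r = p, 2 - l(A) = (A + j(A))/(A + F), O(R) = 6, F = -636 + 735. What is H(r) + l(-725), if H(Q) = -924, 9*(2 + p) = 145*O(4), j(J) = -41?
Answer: -288969/313 ≈ -923.22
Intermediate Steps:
F = 99
l(A) = 2 - (-41 + A)/(99 + A) (l(A) = 2 - (A - 41)/(A + 99) = 2 - (-41 + A)/(99 + A))
p = 284/3 (p = -2 + (145*6)/9 = -2 + (1/9)*870 = -2 + 290/3 = 284/3 ≈ 94.667)
r = 284/3 ≈ 94.667
H(r) + l(-725) = -924 + (239 - 725)/(99 - 725) = -924 - 486/(-626) = -924 - 1/626*(-486) = -924 + 243/313 = -288969/313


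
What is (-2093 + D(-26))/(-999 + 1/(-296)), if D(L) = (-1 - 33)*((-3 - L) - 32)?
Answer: 528952/295705 ≈ 1.7888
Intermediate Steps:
D(L) = 1190 + 34*L (D(L) = -34*(-35 - L) = 1190 + 34*L)
(-2093 + D(-26))/(-999 + 1/(-296)) = (-2093 + (1190 + 34*(-26)))/(-999 + 1/(-296)) = (-2093 + (1190 - 884))/(-999 - 1/296) = (-2093 + 306)/(-295705/296) = -1787*(-296/295705) = 528952/295705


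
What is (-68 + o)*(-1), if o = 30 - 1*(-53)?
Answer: -15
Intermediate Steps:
o = 83 (o = 30 + 53 = 83)
(-68 + o)*(-1) = (-68 + 83)*(-1) = 15*(-1) = -15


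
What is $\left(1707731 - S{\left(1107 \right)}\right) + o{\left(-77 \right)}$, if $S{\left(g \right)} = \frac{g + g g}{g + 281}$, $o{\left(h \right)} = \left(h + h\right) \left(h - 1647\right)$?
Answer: $\frac{684403130}{347} \approx 1.9723 \cdot 10^{6}$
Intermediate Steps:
$o{\left(h \right)} = 2 h \left(-1647 + h\right)$
$S{\left(g \right)} = \frac{g + g^{2}}{281 + g}$
$\left(1707731 - S{\left(1107 \right)}\right) + o{\left(-77 \right)} = \left(1707731 - \frac{1107 \left(1 + 1107\right)}{281 + 1107}\right) + 2 \left(-77\right) \left(-1647 - 77\right) = \left(1707731 - 1107 \cdot \frac{1}{1388} \cdot 1108\right) + 2 \left(-77\right) \left(-1724\right) = \left(1707731 - 1107 \cdot \frac{1}{1388} \cdot 1108\right) + 265496 = \left(1707731 - \frac{306639}{347}\right) + 265496 = \frac{592276018}{347} + 265496 = \frac{684403130}{347}$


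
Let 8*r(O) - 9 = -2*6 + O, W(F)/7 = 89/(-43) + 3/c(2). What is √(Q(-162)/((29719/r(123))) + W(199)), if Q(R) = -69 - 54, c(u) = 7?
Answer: I*√18862720714757/1277917 ≈ 3.3986*I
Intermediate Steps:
Q(R) = -123
W(F) = -494/43 (W(F) = 7*(89/(-43) + 3/7) = 7*(89*(-1/43) + 3*(⅐)) = 7*(-89/43 + 3/7) = 7*(-494/301) = -494/43)
r(O) = -3/8 + O/8 (r(O) = 9/8 + (-2*6 + O)/8 = 9/8 + (-12 + O)/8 = 9/8 + (-3/2 + O/8) = -3/8 + O/8)
√(Q(-162)/((29719/r(123))) + W(199)) = √(-123/(29719/(-3/8 + (⅛)*123)) - 494/43) = √(-123/(29719/(-3/8 + 123/8)) - 494/43) = √(-123/(29719/15) - 494/43) = √(-123/(29719*(1/15)) - 494/43) = √(-123/29719/15 - 494/43) = √(-123*15/29719 - 494/43) = √(-1845/29719 - 494/43) = √(-14760521/1277917) = I*√18862720714757/1277917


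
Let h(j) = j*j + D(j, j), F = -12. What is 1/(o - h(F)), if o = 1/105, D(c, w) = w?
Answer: -105/13859 ≈ -0.0075763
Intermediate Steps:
h(j) = j + j² (h(j) = j*j + j = j² + j = j + j²)
o = 1/105 ≈ 0.0095238
1/(o - h(F)) = 1/(1/105 - (-12)*(1 - 12)) = 1/(1/105 - (-12)*(-11)) = 1/(1/105 - 1*132) = 1/(1/105 - 132) = 1/(-13859/105) = -105/13859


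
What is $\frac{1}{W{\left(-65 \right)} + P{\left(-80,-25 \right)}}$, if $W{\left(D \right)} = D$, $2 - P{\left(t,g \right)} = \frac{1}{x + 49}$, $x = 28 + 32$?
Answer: $- \frac{109}{6868} \approx -0.015871$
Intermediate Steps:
$x = 60$
$P{\left(t,g \right)} = \frac{217}{109}$ ($P{\left(t,g \right)} = 2 - \frac{1}{60 + 49} = 2 - \frac{1}{109} = \frac{217}{109}$)
$\frac{1}{W{\left(-65 \right)} + P{\left(-80,-25 \right)}} = \frac{1}{-65 + \frac{217}{109}} = \frac{1}{- \frac{6868}{109}} = - \frac{109}{6868}$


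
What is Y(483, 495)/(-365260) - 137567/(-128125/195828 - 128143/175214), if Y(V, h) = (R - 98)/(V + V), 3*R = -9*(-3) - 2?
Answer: 2498206646935537080398573/25162839708875247960 ≈ 99282.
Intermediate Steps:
R = 25/3 (R = (-9*(-3) - 2)/3 = (27 - 2)/3 = (1/3)*25 = 25/3 ≈ 8.3333)
Y(V, h) = -269/(6*V) (Y(V, h) = (25/3 - 98)/(V + V) = -269*1/(2*V)/3 = -269/(6*V))
Y(483, 495)/(-365260) - 137567/(-128125/195828 - 128143/175214) = -269/6/483/(-365260) - 137567/(-128125/195828 - 128143/175214) = -269/6*1/483*(-1/365260) - 137567/(-128125*1/195828 - 128143*1/175214) = -269/2898*(-1/365260) - 137567/(-128125/195828 - 128143/175214) = 269/1058523480 - 137567/(-23771640577/17155903596) = 269/1058523480 - 137567*(-17155903596/23771640577) = 269/1058523480 + 2360086189990932/23771640577 = 2498206646935537080398573/25162839708875247960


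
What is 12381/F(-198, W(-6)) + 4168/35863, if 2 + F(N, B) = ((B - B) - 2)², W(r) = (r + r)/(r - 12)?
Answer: 444028139/71726 ≈ 6190.6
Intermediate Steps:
W(r) = 2*r/(-12 + r) (W(r) = (2*r)/(-12 + r) = 2*r/(-12 + r))
F(N, B) = 2 (F(N, B) = -2 + ((B - B) - 2)² = -2 + (0 - 2)² = -2 + (-2)² = -2 + 4 = 2)
12381/F(-198, W(-6)) + 4168/35863 = 12381/2 + 4168/35863 = 444028139/71726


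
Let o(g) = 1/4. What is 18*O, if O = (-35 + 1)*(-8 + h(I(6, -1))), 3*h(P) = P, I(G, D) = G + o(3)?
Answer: 3621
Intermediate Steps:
o(g) = 1/4
I(G, D) = 1/4 + G (I(G, D) = G + 1/4 = 1/4 + G)
h(P) = P/3
O = 1207/6 (O = (-35 + 1)*(-8 + (1/4 + 6)/3) = -34*(-8 + (1/3)*(25/4)) = -34*(-8 + 25/12) = -34*(-71/12) = 1207/6 ≈ 201.17)
18*O = 18*(1207/6) = 3621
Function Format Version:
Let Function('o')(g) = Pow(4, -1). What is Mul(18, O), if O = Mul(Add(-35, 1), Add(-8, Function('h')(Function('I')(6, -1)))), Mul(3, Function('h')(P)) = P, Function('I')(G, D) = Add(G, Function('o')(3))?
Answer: 3621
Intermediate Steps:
Function('o')(g) = Rational(1, 4)
Function('I')(G, D) = Add(Rational(1, 4), G) (Function('I')(G, D) = Add(G, Rational(1, 4)) = Add(Rational(1, 4), G))
Function('h')(P) = Mul(Rational(1, 3), P)
O = Rational(1207, 6) (O = Mul(Add(-35, 1), Add(-8, Mul(Rational(1, 3), Add(Rational(1, 4), 6)))) = Mul(-34, Add(-8, Mul(Rational(1, 3), Rational(25, 4)))) = Mul(-34, Add(-8, Rational(25, 12))) = Mul(-34, Rational(-71, 12)) = Rational(1207, 6) ≈ 201.17)
Mul(18, O) = Mul(18, Rational(1207, 6)) = 3621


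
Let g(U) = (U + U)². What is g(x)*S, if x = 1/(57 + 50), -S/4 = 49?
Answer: -784/11449 ≈ -0.068478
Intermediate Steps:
S = -196 (S = -4*49 = -196)
x = 1/107 ≈ 0.0093458
g(U) = 4*U² (g(U) = (2*U)² = 4*U²)
g(x)*S = (4*(1/107)²)*(-196) = (4*(1/11449))*(-196) = (4/11449)*(-196) = -784/11449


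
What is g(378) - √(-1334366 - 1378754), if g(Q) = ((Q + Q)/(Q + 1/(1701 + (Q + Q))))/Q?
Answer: 4914/928747 - 4*I*√169570 ≈ 0.005291 - 1647.2*I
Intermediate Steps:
g(Q) = 2/(Q + 1/(1701 + 2*Q)) (g(Q) = ((2*Q)/(Q + 1/(1701 + 2*Q)))/Q = (2*Q/(Q + 1/(1701 + 2*Q)))/Q = 2/(Q + 1/(1701 + 2*Q)))
g(378) - √(-1334366 - 1378754) = 2*(1701 + 2*378)/(1 + 2*378² + 1701*378) - √(-1334366 - 1378754) = 2*(1701 + 756)/(1 + 2*142884 + 642978) - √(-2713120) = 2*2457/(1 + 285768 + 642978) - 4*I*√169570 = 2*2457/928747 - 4*I*√169570 = 2*(1/928747)*2457 - 4*I*√169570 = 4914/928747 - 4*I*√169570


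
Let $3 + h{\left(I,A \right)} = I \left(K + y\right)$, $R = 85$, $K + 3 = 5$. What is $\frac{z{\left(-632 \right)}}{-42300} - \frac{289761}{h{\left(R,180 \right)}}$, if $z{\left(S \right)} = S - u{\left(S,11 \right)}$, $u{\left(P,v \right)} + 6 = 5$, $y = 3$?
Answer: $- \frac{6128312009}{8925300} \approx -686.62$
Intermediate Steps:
$K = 2$ ($K = -3 + 5 = 2$)
$u{\left(P,v \right)} = -1$ ($u{\left(P,v \right)} = -6 + 5 = -1$)
$z{\left(S \right)} = 1 + S$ ($z{\left(S \right)} = S - -1 = S + 1 = 1 + S$)
$h{\left(I,A \right)} = -3 + 5 I$ ($h{\left(I,A \right)} = -3 + I \left(2 + 3\right) = -3 + I 5 = -3 + 5 I$)
$\frac{z{\left(-632 \right)}}{-42300} - \frac{289761}{h{\left(R,180 \right)}} = \frac{1 - 632}{-42300} - \frac{289761}{-3 + 5 \cdot 85} = \left(-631\right) \left(- \frac{1}{42300}\right) - \frac{289761}{-3 + 425} = \frac{631}{42300} - \frac{289761}{422} = - \frac{6128312009}{8925300}$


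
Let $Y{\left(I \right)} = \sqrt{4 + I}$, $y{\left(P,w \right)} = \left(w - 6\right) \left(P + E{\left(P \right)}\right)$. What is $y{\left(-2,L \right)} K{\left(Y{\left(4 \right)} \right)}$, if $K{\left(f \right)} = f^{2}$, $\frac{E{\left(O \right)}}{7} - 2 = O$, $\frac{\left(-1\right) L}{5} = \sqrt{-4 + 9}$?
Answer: $96 + 80 \sqrt{5} \approx 274.89$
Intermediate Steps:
$L = - 5 \sqrt{5}$ ($L = - 5 \sqrt{-4 + 9} = - 5 \sqrt{5} \approx -11.18$)
$E{\left(O \right)} = 14 + 7 O$
$y{\left(P,w \right)} = \left(-6 + w\right) \left(14 + 8 P\right)$ ($y{\left(P,w \right)} = \left(w - 6\right) \left(P + \left(14 + 7 P\right)\right) = \left(-6 + w\right) \left(14 + 8 P\right)$)
$y{\left(-2,L \right)} K{\left(Y{\left(4 \right)} \right)} = \left(-84 - -96 + 14 \left(- 5 \sqrt{5}\right) + 8 \left(-2\right) \left(- 5 \sqrt{5}\right)\right) \left(\sqrt{4 + 4}\right)^{2} = \left(-84 + 96 - 70 \sqrt{5} + 80 \sqrt{5}\right) \left(\sqrt{8}\right)^{2} = \left(12 + 10 \sqrt{5}\right) \left(2 \sqrt{2}\right)^{2} = \left(12 + 10 \sqrt{5}\right) 8 = 96 + 80 \sqrt{5}$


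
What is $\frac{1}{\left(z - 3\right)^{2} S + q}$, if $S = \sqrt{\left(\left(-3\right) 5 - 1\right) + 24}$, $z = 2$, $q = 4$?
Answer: $\frac{1}{2} - \frac{\sqrt{2}}{4} \approx 0.14645$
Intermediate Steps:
$S = 2 \sqrt{2}$ ($S = \sqrt{\left(-15 - 1\right) + 24} = \sqrt{-16 + 24} = \sqrt{8} = 2 \sqrt{2} \approx 2.8284$)
$\frac{1}{\left(z - 3\right)^{2} S + q} = \frac{1}{\left(2 - 3\right)^{2} \cdot 2 \sqrt{2} + 4} = \frac{1}{\left(-1\right)^{2} \cdot 2 \sqrt{2} + 4} = \frac{1}{1 \cdot 2 \sqrt{2} + 4} = \frac{1}{2 \sqrt{2} + 4} = \frac{1}{4 + 2 \sqrt{2}}$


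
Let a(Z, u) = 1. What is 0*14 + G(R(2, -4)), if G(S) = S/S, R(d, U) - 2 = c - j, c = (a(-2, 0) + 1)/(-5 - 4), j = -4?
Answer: 1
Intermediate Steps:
c = -2/9 (c = (1 + 1)/(-5 - 4) = 2/(-9) = 2*(-⅑) = -2/9 ≈ -0.22222)
R(d, U) = 52/9 (R(d, U) = 2 + (-2/9 - 1*(-4)) = 2 + (-2/9 + 4) = 2 + 34/9 = 52/9)
G(S) = 1
0*14 + G(R(2, -4)) = 0*14 + 1 = 0 + 1 = 1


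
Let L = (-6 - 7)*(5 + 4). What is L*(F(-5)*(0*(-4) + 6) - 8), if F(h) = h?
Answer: 4446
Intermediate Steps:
L = -117 (L = -13*9 = -117)
L*(F(-5)*(0*(-4) + 6) - 8) = -117*(-5*(0*(-4) + 6) - 8) = -117*(-5*(0 + 6) - 8) = -117*(-5*6 - 8) = -117*(-30 - 8) = -117*(-38) = 4446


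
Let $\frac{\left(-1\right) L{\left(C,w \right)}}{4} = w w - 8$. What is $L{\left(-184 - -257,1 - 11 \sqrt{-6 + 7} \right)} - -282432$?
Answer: $282064$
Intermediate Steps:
$L{\left(C,w \right)} = 32 - 4 w^{2}$ ($L{\left(C,w \right)} = - 4 \left(w w - 8\right) = - 4 \left(w^{2} - 8\right) = - 4 \left(-8 + w^{2}\right) = 32 - 4 w^{2}$)
$L{\left(-184 - -257,1 - 11 \sqrt{-6 + 7} \right)} - -282432 = \left(32 - 4 \left(1 - 11 \sqrt{-6 + 7}\right)^{2}\right) - -282432 = \left(32 - 4 \left(1 - 11 \sqrt{1}\right)^{2}\right) + 282432 = \left(32 - 4 \left(1 - 11\right)^{2}\right) + 282432 = \left(32 - 4 \left(-10\right)^{2}\right) + 282432 = \left(32 - 400\right) + 282432 = -368 + 282432 = 282064$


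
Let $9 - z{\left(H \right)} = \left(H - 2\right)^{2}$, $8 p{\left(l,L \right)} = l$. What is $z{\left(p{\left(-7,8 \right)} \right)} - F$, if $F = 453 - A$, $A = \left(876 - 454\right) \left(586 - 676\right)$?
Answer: $- \frac{2459665}{64} \approx -38432.0$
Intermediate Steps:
$A = -37980$ ($A = 422 \left(-90\right) = -37980$)
$p{\left(l,L \right)} = \frac{l}{8}$
$F = 38433$ ($F = 453 - -37980 = 453 + 37980 = 38433$)
$z{\left(H \right)} = 9 - \left(-2 + H\right)^{2}$ ($z{\left(H \right)} = 9 - \left(H - 2\right)^{2} = 9 - \left(-2 + H\right)^{2}$)
$z{\left(p{\left(-7,8 \right)} \right)} - F = \left(9 - \left(-2 + \frac{1}{8} \left(-7\right)\right)^{2}\right) - 38433 = \left(9 - \left(-2 - \frac{7}{8}\right)^{2}\right) - 38433 = \left(9 - \left(- \frac{23}{8}\right)^{2}\right) - 38433 = \left(9 - \frac{529}{64}\right) - 38433 = \frac{47}{64} - 38433 = - \frac{2459665}{64}$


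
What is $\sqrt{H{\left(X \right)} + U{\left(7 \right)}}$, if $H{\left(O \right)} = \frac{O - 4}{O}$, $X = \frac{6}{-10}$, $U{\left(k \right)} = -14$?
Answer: $\frac{i \sqrt{57}}{3} \approx 2.5166 i$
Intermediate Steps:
$X = - \frac{3}{5}$ ($X = 6 \left(- \frac{1}{10}\right) = - \frac{3}{5} \approx -0.6$)
$H{\left(O \right)} = \frac{-4 + O}{O}$
$\sqrt{H{\left(X \right)} + U{\left(7 \right)}} = \sqrt{\frac{-4 - \frac{3}{5}}{- \frac{3}{5}} - 14} = \sqrt{\left(- \frac{5}{3}\right) \left(- \frac{23}{5}\right) - 14} = \sqrt{\frac{23}{3} - 14} = \sqrt{- \frac{19}{3}} = \frac{i \sqrt{57}}{3}$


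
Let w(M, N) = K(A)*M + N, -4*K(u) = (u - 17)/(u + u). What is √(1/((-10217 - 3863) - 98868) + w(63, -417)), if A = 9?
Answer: 3*I*√145290913933/56474 ≈ 20.248*I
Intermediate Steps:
K(u) = -(-17 + u)/(8*u) (K(u) = -(u - 17)/(4*(u + u)) = -(-17 + u)/(4*(2*u)) = -(-17 + u)*1/(2*u)/4 = -(-17 + u)/(8*u))
w(M, N) = N + M/9 (w(M, N) = ((⅛)*(17 - 1*9)/9)*M + N = ((⅛)*(⅑)*(17 - 9))*M + N = ((⅛)*(⅑)*8)*M + N = M/9 + N = N + M/9)
√(1/((-10217 - 3863) - 98868) + w(63, -417)) = √(1/((-10217 - 3863) - 98868) + (-417 + (⅑)*63)) = √(1/(-14080 - 98868) + (-417 + 7)) = √(1/(-112948) - 410) = √(-1/112948 - 410) = √(-46308681/112948) = 3*I*√145290913933/56474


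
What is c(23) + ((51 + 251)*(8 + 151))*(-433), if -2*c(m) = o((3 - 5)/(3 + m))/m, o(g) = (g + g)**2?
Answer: -80817703280/3887 ≈ -2.0792e+7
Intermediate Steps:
o(g) = 4*g**2 (o(g) = (2*g)**2 = 4*g**2)
c(m) = -8/(m*(3 + m)**2) (c(m) = -4*((3 - 5)/(3 + m))**2/(2*m) = -4*(-2/(3 + m))**2/(2*m) = -4*(4/(3 + m)**2)/(2*m) = -16/(3 + m)**2/(2*m) = -8/(m*(3 + m)**2))
c(23) + ((51 + 251)*(8 + 151))*(-433) = -8/(23*(3 + 23)**2) + ((51 + 251)*(8 + 151))*(-433) = -8*1/23/26**2 + (302*159)*(-433) = -8*1/23*1/676 + 48018*(-433) = -2/3887 - 20791794 = -80817703280/3887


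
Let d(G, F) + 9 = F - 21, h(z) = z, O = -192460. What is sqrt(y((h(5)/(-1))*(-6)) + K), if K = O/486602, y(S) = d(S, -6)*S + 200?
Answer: I*sqrt(52115344264110)/243301 ≈ 29.671*I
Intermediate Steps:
d(G, F) = -30 + F (d(G, F) = -9 + (F - 21) = -9 + (-21 + F) = -30 + F)
y(S) = 200 - 36*S (y(S) = (-30 - 6)*S + 200 = -36*S + 200 = 200 - 36*S)
K = -96230/243301 (K = -192460/486602 = -192460*1/486602 = -96230/243301 ≈ -0.39552)
sqrt(y((h(5)/(-1))*(-6)) + K) = sqrt((200 - 36*5/(-1)*(-6)) - 96230/243301) = sqrt((200 - 36*(-1*5)*(-6)) - 96230/243301) = sqrt((200 - (-180)*(-6)) - 96230/243301) = sqrt((200 - 36*30) - 96230/243301) = sqrt((200 - 1080) - 96230/243301) = sqrt(-880 - 96230/243301) = sqrt(-214201110/243301) = I*sqrt(52115344264110)/243301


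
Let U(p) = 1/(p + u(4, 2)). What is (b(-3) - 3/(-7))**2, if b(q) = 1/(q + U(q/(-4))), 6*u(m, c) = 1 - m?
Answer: 100/49 ≈ 2.0408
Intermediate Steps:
u(m, c) = 1/6 - m/6 (u(m, c) = (1 - m)/6 = 1/6 - m/6)
U(p) = 1/(-1/2 + p) (U(p) = 1/(p + (1/6 - 1/6*4)) = 1/(p + (1/6 - 2/3)) = 1/(p - 1/2) = 1/(-1/2 + p))
b(q) = 1/(q + 2/(-1 - q/2)) (b(q) = 1/(q + 2/(-1 + 2*(q/(-4)))) = 1/(q + 2/(-1 + 2*(q*(-1/4)))) = 1/(q + 2/(-1 + 2*(-q/4))) = 1/(q + 2/(-1 - q/2)))
(b(-3) - 3/(-7))**2 = ((2 - 3)/(-4 - 3*(2 - 3)) - 3/(-7))**2 = (-1/(-4 - 3*(-1)) - 3*(-1/7))**2 = (-1/(-4 + 3) + 3/7)**2 = (-1/(-1) + 3/7)**2 = (-1*(-1) + 3/7)**2 = (1 + 3/7)**2 = (10/7)**2 = 100/49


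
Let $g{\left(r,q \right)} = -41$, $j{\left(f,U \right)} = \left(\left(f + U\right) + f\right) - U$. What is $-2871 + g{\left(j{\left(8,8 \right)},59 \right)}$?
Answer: $-2912$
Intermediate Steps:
$j{\left(f,U \right)} = 2 f$ ($j{\left(f,U \right)} = \left(\left(U + f\right) + f\right) - U = \left(U + 2 f\right) - U = 2 f$)
$-2871 + g{\left(j{\left(8,8 \right)},59 \right)} = -2871 - 41 = -2912$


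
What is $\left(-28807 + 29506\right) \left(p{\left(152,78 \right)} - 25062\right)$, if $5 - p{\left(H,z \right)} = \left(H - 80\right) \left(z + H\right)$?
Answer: $-29090283$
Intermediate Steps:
$p{\left(H,z \right)} = 5 - \left(-80 + H\right) \left(H + z\right)$ ($p{\left(H,z \right)} = 5 - \left(H - 80\right) \left(z + H\right) = 5 - \left(-80 + H\right) \left(H + z\right)$)
$\left(-28807 + 29506\right) \left(p{\left(152,78 \right)} - 25062\right) = \left(-28807 + 29506\right) \left(\left(5 - 152^{2} + 80 \cdot 152 + 80 \cdot 78 - 152 \cdot 78\right) - 25062\right) = 699 \left(\left(5 - 23104 + 12160 + 6240 - 11856\right) - 25062\right) = 699 \left(-16555 - 25062\right) = 699 \left(-41617\right) = -29090283$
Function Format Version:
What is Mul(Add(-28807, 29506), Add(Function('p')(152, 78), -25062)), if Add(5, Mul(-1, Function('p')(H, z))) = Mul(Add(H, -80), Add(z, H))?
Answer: -29090283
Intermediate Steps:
Function('p')(H, z) = Add(5, Mul(-1, Add(-80, H), Add(H, z))) (Function('p')(H, z) = Add(5, Mul(-1, Mul(Add(H, -80), Add(z, H)))) = Add(5, Mul(-1, Mul(Add(-80, H), Add(H, z)))) = Add(5, Mul(-1, Add(-80, H), Add(H, z))))
Mul(Add(-28807, 29506), Add(Function('p')(152, 78), -25062)) = Mul(Add(-28807, 29506), Add(Add(5, Mul(-1, Pow(152, 2)), Mul(80, 152), Mul(80, 78), Mul(-1, 152, 78)), -25062)) = Mul(699, Add(Add(5, Mul(-1, 23104), 12160, 6240, -11856), -25062)) = Mul(699, Add(Add(5, -23104, 12160, 6240, -11856), -25062)) = Mul(699, Add(-16555, -25062)) = Mul(699, -41617) = -29090283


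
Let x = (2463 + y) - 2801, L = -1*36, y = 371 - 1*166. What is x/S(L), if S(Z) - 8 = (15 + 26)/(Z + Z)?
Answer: -9576/535 ≈ -17.899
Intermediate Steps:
y = 205 (y = 371 - 166 = 205)
L = -36
x = -133 (x = (2463 + 205) - 2801 = 2668 - 2801 = -133)
S(Z) = 8 + 41/(2*Z) (S(Z) = 8 + (15 + 26)/(Z + Z) = 8 + 41/((2*Z)) = 8 + 41*(1/(2*Z)) = 8 + 41/(2*Z))
x/S(L) = -133/(8 + (41/2)/(-36)) = -133/(8 + (41/2)*(-1/36)) = -133/(8 - 41/72) = -133/535/72 = -133*72/535 = -9576/535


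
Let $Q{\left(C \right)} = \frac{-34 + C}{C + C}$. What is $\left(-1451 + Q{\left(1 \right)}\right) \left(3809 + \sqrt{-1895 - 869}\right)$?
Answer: $- \frac{11179415}{2} - 2935 i \sqrt{691} \approx -5.5897 \cdot 10^{6} - 77152.0 i$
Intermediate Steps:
$Q{\left(C \right)} = \frac{-34 + C}{2 C}$
$\left(-1451 + Q{\left(1 \right)}\right) \left(3809 + \sqrt{-1895 - 869}\right) = \left(-1451 + \frac{-34 + 1}{2 \cdot 1}\right) \left(3809 + \sqrt{-1895 - 869}\right) = \left(-1451 + \frac{1}{2} \cdot 1 \left(-33\right)\right) \left(3809 + \sqrt{-2764}\right) = \left(-1451 - \frac{33}{2}\right) \left(3809 + 2 i \sqrt{691}\right) = - \frac{2935 \left(3809 + 2 i \sqrt{691}\right)}{2} = - \frac{11179415}{2} - 2935 i \sqrt{691}$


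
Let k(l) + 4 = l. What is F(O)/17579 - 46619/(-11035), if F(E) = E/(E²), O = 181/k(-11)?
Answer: 148332122056/35111151965 ≈ 4.2246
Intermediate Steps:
k(l) = -4 + l
O = -181/15 (O = 181/(-4 - 11) = 181/(-15) = 181*(-1/15) = -181/15 ≈ -12.067)
F(E) = 1/E (F(E) = E/E² = 1/E)
F(O)/17579 - 46619/(-11035) = 1/(-181/15*17579) - 46619/(-11035) = -15/181*1/17579 - 46619*(-1/11035) = -15/3181799 + 46619/11035 = 148332122056/35111151965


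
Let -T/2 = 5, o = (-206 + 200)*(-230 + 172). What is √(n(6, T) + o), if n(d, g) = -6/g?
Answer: √8715/5 ≈ 18.671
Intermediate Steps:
o = 348 (o = -6*(-58) = 348)
T = -10 (T = -2*5 = -10)
√(n(6, T) + o) = √(-6/(-10) + 348) = √(-6*(-⅒) + 348) = √(⅗ + 348) = √(1743/5) = √8715/5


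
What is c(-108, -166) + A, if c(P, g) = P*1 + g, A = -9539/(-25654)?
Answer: -7019657/25654 ≈ -273.63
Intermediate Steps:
A = 9539/25654 (A = -9539*(-1/25654) = 9539/25654 ≈ 0.37183)
c(P, g) = P + g
c(-108, -166) + A = (-108 - 166) + 9539/25654 = -274 + 9539/25654 = -7019657/25654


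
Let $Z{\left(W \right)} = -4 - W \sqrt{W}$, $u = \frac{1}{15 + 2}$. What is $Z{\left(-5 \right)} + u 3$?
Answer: $- \frac{65}{17} + 5 i \sqrt{5} \approx -3.8235 + 11.18 i$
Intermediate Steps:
$u = \frac{1}{17} \approx 0.058824$
$Z{\left(W \right)} = -4 - W^{\frac{3}{2}}$
$Z{\left(-5 \right)} + u 3 = \left(-4 - \left(-5\right)^{\frac{3}{2}}\right) + \frac{1}{17} \cdot 3 = \left(-4 - - 5 i \sqrt{5}\right) + \frac{3}{17} = \left(-4 + 5 i \sqrt{5}\right) + \frac{3}{17} = - \frac{65}{17} + 5 i \sqrt{5}$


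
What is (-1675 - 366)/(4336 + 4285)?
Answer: -2041/8621 ≈ -0.23675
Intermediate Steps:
(-1675 - 366)/(4336 + 4285) = -2041/8621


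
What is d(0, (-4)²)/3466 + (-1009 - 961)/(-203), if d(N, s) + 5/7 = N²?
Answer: 6827875/703598 ≈ 9.7042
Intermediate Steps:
d(N, s) = -5/7 + N²
d(0, (-4)²)/3466 + (-1009 - 961)/(-203) = (-5/7 + 0²)/3466 + (-1009 - 961)/(-203) = (-5/7 + 0)*(1/3466) - 1970*(-1/203) = -5/7*1/3466 + 1970/203 = -5/24262 + 1970/203 = 6827875/703598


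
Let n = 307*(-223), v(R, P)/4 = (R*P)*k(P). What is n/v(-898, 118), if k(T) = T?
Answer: 68461/50015008 ≈ 0.0013688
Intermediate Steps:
v(R, P) = 4*R*P² (v(R, P) = 4*((R*P)*P) = 4*((P*R)*P) = 4*(R*P²) = 4*R*P²)
n = -68461
n/v(-898, 118) = -68461/(4*(-898)*118²) = -68461/(4*(-898)*13924) = -68461/(-50015008) = -68461*(-1/50015008) = 68461/50015008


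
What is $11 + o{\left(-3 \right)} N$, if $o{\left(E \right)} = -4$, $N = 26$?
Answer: $-93$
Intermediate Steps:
$11 + o{\left(-3 \right)} N = 11 - 104 = -93$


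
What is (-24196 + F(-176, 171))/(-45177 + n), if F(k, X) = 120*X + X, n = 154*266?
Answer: 3505/4213 ≈ 0.83195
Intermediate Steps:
n = 40964
F(k, X) = 121*X
(-24196 + F(-176, 171))/(-45177 + n) = (-24196 + 121*171)/(-45177 + 40964) = (-24196 + 20691)/(-4213) = -3505*(-1/4213) = 3505/4213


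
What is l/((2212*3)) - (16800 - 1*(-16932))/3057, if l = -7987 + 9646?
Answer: -43957/4076 ≈ -10.784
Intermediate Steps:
l = 1659
l/((2212*3)) - (16800 - 1*(-16932))/3057 = 1659/((2212*3)) - (16800 - 1*(-16932))/3057 = 1659/6636 - (16800 + 16932)*(1/3057) = 1659*(1/6636) - 1*33732*(1/3057) = ¼ - 33732*1/3057 = ¼ - 11244/1019 = -43957/4076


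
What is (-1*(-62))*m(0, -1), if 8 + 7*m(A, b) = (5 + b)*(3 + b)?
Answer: 0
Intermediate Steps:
m(A, b) = -8/7 + (3 + b)*(5 + b)/7 (m(A, b) = -8/7 + ((5 + b)*(3 + b))/7 = -8/7 + ((3 + b)*(5 + b))/7 = -8/7 + (3 + b)*(5 + b)/7)
(-1*(-62))*m(0, -1) = (-1*(-62))*(1 + (1/7)*(-1)**2 + (8/7)*(-1)) = 62*(1 + (1/7)*1 - 8/7) = 62*(1 + 1/7 - 8/7) = 62*0 = 0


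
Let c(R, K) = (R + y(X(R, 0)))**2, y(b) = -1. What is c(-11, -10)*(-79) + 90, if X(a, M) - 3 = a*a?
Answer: -11286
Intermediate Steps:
X(a, M) = 3 + a**2 (X(a, M) = 3 + a*a = 3 + a**2)
c(R, K) = (-1 + R)**2 (c(R, K) = (R - 1)**2 = (-1 + R)**2)
c(-11, -10)*(-79) + 90 = (-1 - 11)**2*(-79) + 90 = (-12)**2*(-79) + 90 = 144*(-79) + 90 = -11376 + 90 = -11286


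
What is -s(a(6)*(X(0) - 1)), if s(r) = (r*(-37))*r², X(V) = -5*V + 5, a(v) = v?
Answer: 511488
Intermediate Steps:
X(V) = 5 - 5*V
s(r) = -37*r³ (s(r) = (-37*r)*r² = -37*r³)
-s(a(6)*(X(0) - 1)) = -(-37)*(6*((5 - 5*0) - 1))³ = -(-37)*(6*((5 + 0) - 1))³ = -(-37)*(6*(5 - 1))³ = -(-37)*(6*4)³ = -(-37)*24³ = -(-37)*13824 = -1*(-511488) = 511488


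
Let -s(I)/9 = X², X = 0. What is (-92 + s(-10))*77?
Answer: -7084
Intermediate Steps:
s(I) = 0 (s(I) = -9*0² = -9*0 = 0)
(-92 + s(-10))*77 = (-92 + 0)*77 = -92*77 = -7084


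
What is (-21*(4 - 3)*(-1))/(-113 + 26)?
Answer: -7/29 ≈ -0.24138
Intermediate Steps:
(-21*(4 - 3)*(-1))/(-113 + 26) = -21*(-1)/(-87) = -21*(-1)*(-1/87) = 21*(-1/87) = -7/29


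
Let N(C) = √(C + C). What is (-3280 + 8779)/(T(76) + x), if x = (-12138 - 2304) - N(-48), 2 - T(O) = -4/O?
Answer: -9555100893/25090965179 + 2646852*I*√6/25090965179 ≈ -0.38082 + 0.0002584*I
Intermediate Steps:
N(C) = √2*√C (N(C) = √(2*C) = √2*√C)
T(O) = 2 + 4/O (T(O) = 2 - (-4)/O = 2 + 4/O)
x = -14442 - 4*I*√6 (x = (-12138 - 2304) - √2*√(-48) = -14442 - √2*4*I*√3 = -14442 - 4*I*√6 ≈ -14442.0 - 9.798*I)
(-3280 + 8779)/(T(76) + x) = (-3280 + 8779)/((2 + 4/76) + (-14442 - 4*I*√6)) = 5499/((2 + 4*(1/76)) + (-14442 - 4*I*√6)) = 5499/((2 + 1/19) + (-14442 - 4*I*√6)) = 5499/(39/19 + (-14442 - 4*I*√6)) = 5499/(-274359/19 - 4*I*√6)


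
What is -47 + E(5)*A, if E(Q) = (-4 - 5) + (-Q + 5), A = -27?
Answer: 196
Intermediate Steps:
E(Q) = -4 - Q (E(Q) = -9 + (5 - Q) = -4 - Q)
-47 + E(5)*A = -47 + (-4 - 1*5)*(-27) = -47 + (-4 - 5)*(-27) = -47 - 9*(-27) = -47 + 243 = 196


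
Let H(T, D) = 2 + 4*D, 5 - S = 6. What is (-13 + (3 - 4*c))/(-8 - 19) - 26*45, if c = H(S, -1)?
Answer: -31588/27 ≈ -1169.9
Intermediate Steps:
S = -1 (S = 5 - 1*6 = 5 - 6 = -1)
c = -2 (c = 2 + 4*(-1) = 2 - 4 = -2)
(-13 + (3 - 4*c))/(-8 - 19) - 26*45 = (-13 + (3 - 4*(-2)))/(-8 - 19) - 26*45 = (-13 + (3 + 8))/(-27) - 1170 = (-13 + 11)*(-1/27) - 1170 = -2*(-1/27) - 1170 = 2/27 - 1170 = -31588/27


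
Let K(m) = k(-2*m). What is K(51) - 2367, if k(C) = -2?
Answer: -2369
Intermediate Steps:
K(m) = -2
K(51) - 2367 = -2 - 2367 = -2369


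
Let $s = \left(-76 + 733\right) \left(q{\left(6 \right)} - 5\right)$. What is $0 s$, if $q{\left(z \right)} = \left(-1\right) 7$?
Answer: $0$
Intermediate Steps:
$q{\left(z \right)} = -7$
$s = -7884$ ($s = \left(-76 + 733\right) \left(-7 - 5\right) = 657 \left(-12\right) = -7884$)
$0 s = 0 \left(-7884\right) = 0$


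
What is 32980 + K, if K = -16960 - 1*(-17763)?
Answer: 33783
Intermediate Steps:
K = 803 (K = -16960 + 17763 = 803)
32980 + K = 32980 + 803 = 33783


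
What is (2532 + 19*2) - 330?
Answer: 2240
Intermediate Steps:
(2532 + 19*2) - 330 = (2532 + 38) - 330 = 2570 - 330 = 2240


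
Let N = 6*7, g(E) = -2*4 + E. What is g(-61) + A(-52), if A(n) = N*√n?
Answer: -69 + 84*I*√13 ≈ -69.0 + 302.87*I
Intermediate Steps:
g(E) = -8 + E
N = 42
A(n) = 42*√n
g(-61) + A(-52) = (-8 - 61) + 42*√(-52) = -69 + 42*(2*I*√13) = -69 + 84*I*√13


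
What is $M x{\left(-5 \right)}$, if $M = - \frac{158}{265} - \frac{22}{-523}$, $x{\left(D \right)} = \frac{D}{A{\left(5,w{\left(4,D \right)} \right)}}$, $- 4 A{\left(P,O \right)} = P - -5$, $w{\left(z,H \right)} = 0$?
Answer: $- \frac{153608}{138595} \approx -1.1083$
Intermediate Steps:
$A{\left(P,O \right)} = - \frac{5}{4} - \frac{P}{4}$ ($A{\left(P,O \right)} = - \frac{P - -5}{4} = - \frac{P + 5}{4} = - \frac{5 + P}{4} = - \frac{5}{4} - \frac{P}{4}$)
$x{\left(D \right)} = - \frac{2 D}{5}$ ($x{\left(D \right)} = \frac{D}{- \frac{5}{4} - \frac{5}{4}} = \frac{D}{- \frac{5}{2}} = D \left(- \frac{2}{5}\right) = - \frac{2 D}{5}$)
$M = - \frac{76804}{138595}$ ($M = \left(-158\right) \frac{1}{265} - - \frac{22}{523} = - \frac{158}{265} + \frac{22}{523} = - \frac{76804}{138595} \approx -0.55416$)
$M x{\left(-5 \right)} = - \frac{76804 \left(\left(- \frac{2}{5}\right) \left(-5\right)\right)}{138595} = \left(- \frac{76804}{138595}\right) 2 = - \frac{153608}{138595}$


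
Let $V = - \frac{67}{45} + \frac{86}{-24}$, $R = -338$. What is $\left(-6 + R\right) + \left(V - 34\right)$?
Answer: $- \frac{68953}{180} \approx -383.07$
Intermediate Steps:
$V = - \frac{913}{180}$ ($V = \left(-67\right) \frac{1}{45} + 86 \left(- \frac{1}{24}\right) = - \frac{67}{45} - \frac{43}{12} = - \frac{913}{180} \approx -5.0722$)
$\left(-6 + R\right) + \left(V - 34\right) = \left(-6 - 338\right) - \frac{7033}{180} = -344 - \frac{7033}{180} = - \frac{68953}{180}$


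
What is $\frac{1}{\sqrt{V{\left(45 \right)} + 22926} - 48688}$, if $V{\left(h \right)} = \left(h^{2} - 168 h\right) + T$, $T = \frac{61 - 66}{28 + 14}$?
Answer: $- \frac{2044896}{99561166031} - \frac{\sqrt{30677514}}{99561166031} \approx -2.0595 \cdot 10^{-5}$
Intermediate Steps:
$T = - \frac{5}{42} \approx -0.11905$
$V{\left(h \right)} = - \frac{5}{42} + h^{2} - 168 h$ ($V{\left(h \right)} = \left(h^{2} - 168 h\right) - \frac{5}{42} = - \frac{5}{42} + h^{2} - 168 h$)
$\frac{1}{\sqrt{V{\left(45 \right)} + 22926} - 48688} = \frac{1}{\sqrt{\left(- \frac{5}{42} + 45^{2} - 7560\right) + 22926} - 48688} = \frac{1}{\sqrt{\left(- \frac{5}{42} + 2025 - 7560\right) + 22926} - 48688} = \frac{1}{\sqrt{- \frac{232475}{42} + 22926} - 48688} = \frac{1}{\sqrt{\frac{730417}{42}} - 48688} = \frac{1}{\frac{\sqrt{30677514}}{42} - 48688} = \frac{1}{-48688 + \frac{\sqrt{30677514}}{42}}$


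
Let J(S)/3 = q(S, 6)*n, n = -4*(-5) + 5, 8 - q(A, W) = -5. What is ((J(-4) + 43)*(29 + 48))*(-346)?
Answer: -27121556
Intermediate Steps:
q(A, W) = 13 (q(A, W) = 8 - 1*(-5) = 8 + 5 = 13)
n = 25 (n = 20 + 5 = 25)
J(S) = 975 (J(S) = 3*(13*25) = 3*325 = 975)
((J(-4) + 43)*(29 + 48))*(-346) = ((975 + 43)*(29 + 48))*(-346) = (1018*77)*(-346) = 78386*(-346) = -27121556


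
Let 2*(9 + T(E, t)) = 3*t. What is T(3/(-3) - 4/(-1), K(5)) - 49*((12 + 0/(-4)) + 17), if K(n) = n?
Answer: -2845/2 ≈ -1422.5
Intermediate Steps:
T(E, t) = -9 + 3*t/2 (T(E, t) = -9 + (3*t)/2 = -9 + 3*t/2)
T(3/(-3) - 4/(-1), K(5)) - 49*((12 + 0/(-4)) + 17) = (-9 + (3/2)*5) - 49*((12 + 0/(-4)) + 17) = (-9 + 15/2) - 49*((12 + 0*(-¼)) + 17) = -3/2 - 49*((12 + 0) + 17) = -3/2 - 49*(12 + 17) = -3/2 - 49*29 = -3/2 - 1421 = -2845/2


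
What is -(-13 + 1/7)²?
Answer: -8100/49 ≈ -165.31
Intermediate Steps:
-(-13 + 1/7)² = -(-13 + ⅐)² = -(-90/7)² = -1*8100/49 = -8100/49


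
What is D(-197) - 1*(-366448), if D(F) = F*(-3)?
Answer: 367039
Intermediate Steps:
D(F) = -3*F
D(-197) - 1*(-366448) = -3*(-197) - 1*(-366448) = 591 + 366448 = 367039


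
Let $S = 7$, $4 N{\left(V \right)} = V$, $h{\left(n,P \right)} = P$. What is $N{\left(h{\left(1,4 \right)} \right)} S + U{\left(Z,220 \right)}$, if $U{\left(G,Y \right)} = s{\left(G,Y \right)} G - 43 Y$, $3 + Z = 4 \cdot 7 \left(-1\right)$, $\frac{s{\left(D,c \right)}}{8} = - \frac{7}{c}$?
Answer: $- \frac{519481}{55} \approx -9445.1$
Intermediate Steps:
$s{\left(D,c \right)} = - \frac{56}{c}$ ($s{\left(D,c \right)} = 8 \left(- \frac{7}{c}\right) = - \frac{56}{c}$)
$N{\left(V \right)} = \frac{V}{4}$
$Z = -31$ ($Z = -3 + 4 \cdot 7 \left(-1\right) = -3 + 28 \left(-1\right) = -3 - 28 = -31$)
$U{\left(G,Y \right)} = - 43 Y - \frac{56 G}{Y}$ ($U{\left(G,Y \right)} = - \frac{56}{Y} G - 43 Y = - \frac{56 G}{Y} - 43 Y = - 43 Y - \frac{56 G}{Y}$)
$N{\left(h{\left(1,4 \right)} \right)} S + U{\left(Z,220 \right)} = \frac{1}{4} \cdot 4 \cdot 7 - \left(9460 - \frac{1736}{220}\right) = 1 \cdot 7 - \left(9460 - \frac{434}{55}\right) = 7 + \left(-9460 + \frac{434}{55}\right) = 7 - \frac{519866}{55} = - \frac{519481}{55}$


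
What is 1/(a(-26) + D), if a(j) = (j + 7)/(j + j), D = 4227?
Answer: 52/219823 ≈ 0.00023655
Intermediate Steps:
a(j) = (7 + j)/(2*j) (a(j) = (7 + j)/((2*j)) = (7 + j)*(1/(2*j)) = (7 + j)/(2*j))
1/(a(-26) + D) = 1/((½)*(7 - 26)/(-26) + 4227) = 1/((½)*(-1/26)*(-19) + 4227) = 1/(19/52 + 4227) = 1/(219823/52) = 52/219823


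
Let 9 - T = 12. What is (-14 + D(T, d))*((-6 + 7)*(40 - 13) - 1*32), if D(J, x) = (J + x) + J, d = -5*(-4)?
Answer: 0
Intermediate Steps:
d = 20
T = -3 (T = 9 - 1*12 = 9 - 12 = -3)
D(J, x) = x + 2*J
(-14 + D(T, d))*((-6 + 7)*(40 - 13) - 1*32) = (-14 + (20 + 2*(-3)))*((-6 + 7)*(40 - 13) - 1*32) = (-14 + (20 - 6))*(1*27 - 32) = (-14 + 14)*(27 - 32) = 0*(-5) = 0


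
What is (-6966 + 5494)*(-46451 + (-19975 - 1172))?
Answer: 99504256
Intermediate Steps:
(-6966 + 5494)*(-46451 + (-19975 - 1172)) = -1472*(-46451 - 21147) = -1472*(-67598) = 99504256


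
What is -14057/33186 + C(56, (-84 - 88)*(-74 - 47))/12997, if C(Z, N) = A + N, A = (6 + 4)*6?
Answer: 509959363/431318442 ≈ 1.1823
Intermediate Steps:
A = 60 (A = 10*6 = 60)
C(Z, N) = 60 + N
-14057/33186 + C(56, (-84 - 88)*(-74 - 47))/12997 = -14057/33186 + (60 + (-84 - 88)*(-74 - 47))/12997 = -14057*1/33186 + (60 - 172*(-121))*(1/12997) = -14057/33186 + (60 + 20812)*(1/12997) = -14057/33186 + 20872*(1/12997) = -14057/33186 + 20872/12997 = 509959363/431318442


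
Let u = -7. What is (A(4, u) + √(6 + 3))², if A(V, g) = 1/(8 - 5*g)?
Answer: 16900/1849 ≈ 9.1401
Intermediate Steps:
(A(4, u) + √(6 + 3))² = (-1/(-8 + 5*(-7)) + √(6 + 3))² = (-1/(-8 - 35) + √9)² = (-1/(-43) + 3)² = (-1*(-1/43) + 3)² = (1/43 + 3)² = (130/43)² = 16900/1849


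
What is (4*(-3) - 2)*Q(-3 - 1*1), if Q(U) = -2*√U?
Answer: 56*I ≈ 56.0*I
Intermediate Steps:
(4*(-3) - 2)*Q(-3 - 1*1) = (4*(-3) - 2)*(-2*√(-3 - 1*1)) = (-12 - 2)*(-2*√(-3 - 1)) = -(-28)*√(-4) = -(-28)*2*I = -(-56)*I = 56*I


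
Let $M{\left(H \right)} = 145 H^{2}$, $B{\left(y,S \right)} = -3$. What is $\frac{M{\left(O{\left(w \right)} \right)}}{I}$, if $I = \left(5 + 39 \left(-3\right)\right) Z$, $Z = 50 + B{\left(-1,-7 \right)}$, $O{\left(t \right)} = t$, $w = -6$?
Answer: $- \frac{1305}{1316} \approx -0.99164$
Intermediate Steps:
$Z = 47$ ($Z = 50 - 3 = 47$)
$I = -5264$ ($I = \left(5 + 39 \left(-3\right)\right) 47 = \left(5 - 117\right) 47 = \left(-112\right) 47 = -5264$)
$\frac{M{\left(O{\left(w \right)} \right)}}{I} = \frac{145 \left(-6\right)^{2}}{-5264} = 145 \cdot 36 \left(- \frac{1}{5264}\right) = 5220 \left(- \frac{1}{5264}\right) = - \frac{1305}{1316}$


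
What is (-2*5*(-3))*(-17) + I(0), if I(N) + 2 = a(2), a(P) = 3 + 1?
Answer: -508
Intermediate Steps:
a(P) = 4
I(N) = 2 (I(N) = -2 + 4 = 2)
(-2*5*(-3))*(-17) + I(0) = (-2*5*(-3))*(-17) + 2 = -10*(-3)*(-17) + 2 = 30*(-17) + 2 = -510 + 2 = -508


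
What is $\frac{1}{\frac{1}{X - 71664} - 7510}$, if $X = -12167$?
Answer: $- \frac{83831}{629570811} \approx -0.00013316$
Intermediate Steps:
$\frac{1}{\frac{1}{X - 71664} - 7510} = \frac{1}{\frac{1}{-12167 - 71664} - 7510} = \frac{1}{\frac{1}{-83831} - 7510} = \frac{1}{- \frac{1}{83831} - 7510} = \frac{1}{- \frac{629570811}{83831}} = - \frac{83831}{629570811}$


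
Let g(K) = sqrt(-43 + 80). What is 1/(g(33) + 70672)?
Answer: 70672/4994531547 - sqrt(37)/4994531547 ≈ 1.4149e-5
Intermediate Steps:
g(K) = sqrt(37)
1/(g(33) + 70672) = 1/(sqrt(37) + 70672) = 1/(70672 + sqrt(37))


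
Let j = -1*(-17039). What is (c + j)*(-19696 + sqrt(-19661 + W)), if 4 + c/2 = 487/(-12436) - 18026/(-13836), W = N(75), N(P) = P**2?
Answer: -3607895181572104/10754031 + 4029939784453*I*sqrt(29)/10754031 ≈ -3.3549e+8 + 2.018e+6*I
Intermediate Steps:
W = 5625 (W = 75**2 = 5625)
c = -117706195/21508062 (c = -8 + 2*(487/(-12436) - 18026/(-13836)) = -8 + 2*(487*(-1/12436) - 18026*(-1/13836)) = -8 + 2*(-487/12436 + 9013/6918) = -8 + 2*(54358301/43016124) = -8 + 54358301/21508062 = -117706195/21508062 ≈ -5.4727)
j = 17039
(c + j)*(-19696 + sqrt(-19661 + W)) = (-117706195/21508062 + 17039)*(-19696 + sqrt(-19661 + 5625)) = 366358162223*(-19696 + sqrt(-14036))/21508062 = 366358162223*(-19696 + 22*I*sqrt(29))/21508062 = -3607895181572104/10754031 + 4029939784453*I*sqrt(29)/10754031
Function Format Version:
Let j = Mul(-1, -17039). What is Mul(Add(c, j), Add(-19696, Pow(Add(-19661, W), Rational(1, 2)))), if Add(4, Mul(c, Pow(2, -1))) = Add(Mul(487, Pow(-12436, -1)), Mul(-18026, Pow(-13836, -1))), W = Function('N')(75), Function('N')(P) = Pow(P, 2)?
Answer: Add(Rational(-3607895181572104, 10754031), Mul(Rational(4029939784453, 10754031), I, Pow(29, Rational(1, 2)))) ≈ Add(-3.3549e+8, Mul(2.0180e+6, I))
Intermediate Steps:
W = 5625 (W = Pow(75, 2) = 5625)
c = Rational(-117706195, 21508062) (c = Add(-8, Mul(2, Add(Mul(487, Pow(-12436, -1)), Mul(-18026, Pow(-13836, -1))))) = Add(-8, Mul(2, Add(Mul(487, Rational(-1, 12436)), Mul(-18026, Rational(-1, 13836))))) = Add(-8, Mul(2, Add(Rational(-487, 12436), Rational(9013, 6918)))) = Add(-8, Mul(2, Rational(54358301, 43016124))) = Add(-8, Rational(54358301, 21508062)) = Rational(-117706195, 21508062) ≈ -5.4727)
j = 17039
Mul(Add(c, j), Add(-19696, Pow(Add(-19661, W), Rational(1, 2)))) = Mul(Add(Rational(-117706195, 21508062), 17039), Add(-19696, Pow(Add(-19661, 5625), Rational(1, 2)))) = Mul(Rational(366358162223, 21508062), Add(-19696, Pow(-14036, Rational(1, 2)))) = Mul(Rational(366358162223, 21508062), Add(-19696, Mul(22, I, Pow(29, Rational(1, 2))))) = Add(Rational(-3607895181572104, 10754031), Mul(Rational(4029939784453, 10754031), I, Pow(29, Rational(1, 2))))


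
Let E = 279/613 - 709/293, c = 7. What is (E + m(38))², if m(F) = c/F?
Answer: 147666170329209/46582563320164 ≈ 3.1700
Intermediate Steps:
m(F) = 7/F
E = -352870/179609 (E = 279*(1/613) - 709*1/293 = 279/613 - 709/293 = -352870/179609 ≈ -1.9647)
(E + m(38))² = (-352870/179609 + 7/38)² = (-12151797/6825142)² = 147666170329209/46582563320164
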